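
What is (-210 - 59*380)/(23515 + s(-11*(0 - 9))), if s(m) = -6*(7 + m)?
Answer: -22630/22879 ≈ -0.98912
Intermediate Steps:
s(m) = -42 - 6*m
(-210 - 59*380)/(23515 + s(-11*(0 - 9))) = (-210 - 59*380)/(23515 + (-42 - (-66)*(0 - 9))) = (-210 - 22420)/(23515 + (-42 - (-66)*(-9))) = -22630/(23515 + (-42 - 6*99)) = -22630/(23515 + (-42 - 594)) = -22630/(23515 - 636) = -22630/22879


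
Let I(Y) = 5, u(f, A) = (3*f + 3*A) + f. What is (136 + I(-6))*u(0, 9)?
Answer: 3807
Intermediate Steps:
u(f, A) = 3*A + 4*f (u(f, A) = (3*A + 3*f) + f = 3*A + 4*f)
(136 + I(-6))*u(0, 9) = (136 + 5)*(3*9 + 4*0) = 141*(27 + 0) = 141*27 = 3807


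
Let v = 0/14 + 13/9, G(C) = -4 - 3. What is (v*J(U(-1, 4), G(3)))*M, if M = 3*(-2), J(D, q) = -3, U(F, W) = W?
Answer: 26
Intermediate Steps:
G(C) = -7
v = 13/9 (v = 0*(1/14) + 13*(⅑) = 0 + 13/9 = 13/9 ≈ 1.4444)
M = -6
(v*J(U(-1, 4), G(3)))*M = ((13/9)*(-3))*(-6) = -13/3*(-6) = 26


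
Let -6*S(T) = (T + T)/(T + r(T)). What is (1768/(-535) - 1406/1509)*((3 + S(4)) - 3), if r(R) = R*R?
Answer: 3420122/12109725 ≈ 0.28243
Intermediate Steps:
r(R) = R²
S(T) = -T/(3*(T + T²)) (S(T) = -(T + T)/(6*(T + T²)) = -2*T/(6*(T + T²)) = -T/(3*(T + T²)))
(1768/(-535) - 1406/1509)*((3 + S(4)) - 3) = (1768/(-535) - 1406/1509)*((3 - 1/(3 + 3*4)) - 3) = (1768*(-1/535) - 1406*1/1509)*((3 - 1/(3 + 12)) - 3) = (-1768/535 - 1406/1509)*((3 - 1/15) - 3) = -3420122*((3 - 1*1/15) - 3)/807315 = -3420122*((3 - 1/15) - 3)/807315 = -3420122*(44/15 - 3)/807315 = -3420122/807315*(-1/15) = 3420122/12109725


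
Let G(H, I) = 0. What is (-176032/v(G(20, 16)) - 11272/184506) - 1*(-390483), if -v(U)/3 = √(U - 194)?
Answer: 36023222563/92253 - 88016*I*√194/291 ≈ 3.9048e+5 - 4212.8*I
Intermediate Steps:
v(U) = -3*√(-194 + U) (v(U) = -3*√(U - 194) = -3*√(-194 + U))
(-176032/v(G(20, 16)) - 11272/184506) - 1*(-390483) = (-176032*(-1/(3*√(-194 + 0))) - 11272/184506) - 1*(-390483) = (-176032*I*√194/582 - 11272*1/184506) + 390483 = (-176032*I*√194/582 - 5636/92253) + 390483 = (-88016*I*√194/291 - 5636/92253) + 390483 = (-5636/92253 - 88016*I*√194/291) + 390483 = 36023222563/92253 - 88016*I*√194/291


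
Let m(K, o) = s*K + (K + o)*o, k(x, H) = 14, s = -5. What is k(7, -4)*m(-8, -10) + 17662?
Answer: 20742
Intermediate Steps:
m(K, o) = -5*K + o*(K + o) (m(K, o) = -5*K + (K + o)*o = -5*K + o*(K + o))
k(7, -4)*m(-8, -10) + 17662 = 14*((-10)² - 5*(-8) - 8*(-10)) + 17662 = 14*(100 + 40 + 80) + 17662 = 14*220 + 17662 = 3080 + 17662 = 20742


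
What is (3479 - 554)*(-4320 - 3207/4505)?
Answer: -11386912095/901 ≈ -1.2638e+7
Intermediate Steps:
(3479 - 554)*(-4320 - 3207/4505) = 2925*(-4320 - 3207*1/4505) = 2925*(-4320 - 3207/4505) = 2925*(-19464807/4505) = -11386912095/901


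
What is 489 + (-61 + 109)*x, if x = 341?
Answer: 16857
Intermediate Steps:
489 + (-61 + 109)*x = 489 + (-61 + 109)*341 = 489 + 48*341 = 489 + 16368 = 16857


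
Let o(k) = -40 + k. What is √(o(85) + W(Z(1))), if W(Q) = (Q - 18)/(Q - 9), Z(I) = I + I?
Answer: √2317/7 ≈ 6.8765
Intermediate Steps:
Z(I) = 2*I
W(Q) = (-18 + Q)/(-9 + Q)
√(o(85) + W(Z(1))) = √((-40 + 85) + (-18 + 2*1)/(-9 + 2*1)) = √(45 + (-18 + 2)/(-9 + 2)) = √(45 - 16/(-7)) = √(45 - ⅐*(-16)) = √(45 + 16/7) = √(331/7) = √2317/7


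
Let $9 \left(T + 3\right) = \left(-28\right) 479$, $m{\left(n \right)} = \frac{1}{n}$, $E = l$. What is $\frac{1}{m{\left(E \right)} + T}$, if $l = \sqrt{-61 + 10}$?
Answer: $- \frac{2056167}{3070314284} + \frac{27 i \sqrt{51}}{3070314284} \approx -0.00066969 + 6.2801 \cdot 10^{-8} i$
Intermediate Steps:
$l = i \sqrt{51}$ ($l = \sqrt{-51} = i \sqrt{51} \approx 7.1414 i$)
$E = i \sqrt{51} \approx 7.1414 i$
$T = - \frac{13439}{9}$ ($T = -3 + \frac{\left(-28\right) 479}{9} = -3 + \frac{1}{9} \left(-13412\right) = -3 - \frac{13412}{9} = - \frac{13439}{9} \approx -1493.2$)
$\frac{1}{m{\left(E \right)} + T} = \frac{1}{\frac{1}{i \sqrt{51}} - \frac{13439}{9}} = \frac{1}{- \frac{i \sqrt{51}}{51} - \frac{13439}{9}} = \frac{1}{- \frac{13439}{9} - \frac{i \sqrt{51}}{51}}$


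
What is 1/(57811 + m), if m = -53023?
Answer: 1/4788 ≈ 0.00020886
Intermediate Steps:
1/(57811 + m) = 1/(57811 - 53023) = 1/4788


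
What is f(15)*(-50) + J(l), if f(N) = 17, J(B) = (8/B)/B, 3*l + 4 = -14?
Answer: -7648/9 ≈ -849.78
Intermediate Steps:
l = -6 (l = -4/3 + (⅓)*(-14) = -4/3 - 14/3 = -6)
J(B) = 8/B²
f(15)*(-50) + J(l) = 17*(-50) + 8/(-6)² = -850 + 8*(1/36) = -850 + 2/9 = -7648/9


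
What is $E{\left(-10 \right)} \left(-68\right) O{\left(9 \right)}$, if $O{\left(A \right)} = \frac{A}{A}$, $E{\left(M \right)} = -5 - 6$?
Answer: $748$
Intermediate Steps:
$E{\left(M \right)} = -11$ ($E{\left(M \right)} = -5 - 6 = -11$)
$O{\left(A \right)} = 1$
$E{\left(-10 \right)} \left(-68\right) O{\left(9 \right)} = \left(-11\right) \left(-68\right) 1 = 748 \cdot 1 = 748$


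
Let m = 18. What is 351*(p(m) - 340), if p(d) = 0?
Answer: -119340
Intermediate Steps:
351*(p(m) - 340) = 351*(0 - 340) = 351*(-340) = -119340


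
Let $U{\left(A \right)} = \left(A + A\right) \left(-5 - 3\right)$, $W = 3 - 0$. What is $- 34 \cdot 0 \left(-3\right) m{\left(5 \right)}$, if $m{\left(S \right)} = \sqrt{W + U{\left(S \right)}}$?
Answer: $0$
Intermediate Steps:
$W = 3$ ($W = 3 + 0 = 3$)
$U{\left(A \right)} = - 16 A$ ($U{\left(A \right)} = 2 A \left(-8\right) = - 16 A$)
$m{\left(S \right)} = \sqrt{3 - 16 S}$
$- 34 \cdot 0 \left(-3\right) m{\left(5 \right)} = - 34 \cdot 0 \left(-3\right) \sqrt{3 - 80} = \left(-34\right) 0 \sqrt{3 - 80} = 0 \sqrt{-77} = 0 i \sqrt{77} = 0$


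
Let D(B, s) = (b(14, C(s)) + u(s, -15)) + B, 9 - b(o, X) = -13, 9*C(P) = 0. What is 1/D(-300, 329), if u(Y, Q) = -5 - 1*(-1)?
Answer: -1/282 ≈ -0.0035461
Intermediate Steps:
C(P) = 0 (C(P) = (1/9)*0 = 0)
u(Y, Q) = -4 (u(Y, Q) = -5 + 1 = -4)
b(o, X) = 22 (b(o, X) = 9 - 1*(-13) = 9 + 13 = 22)
D(B, s) = 18 + B (D(B, s) = (22 - 4) + B = 18 + B)
1/D(-300, 329) = 1/(18 - 300) = 1/(-282) = -1/282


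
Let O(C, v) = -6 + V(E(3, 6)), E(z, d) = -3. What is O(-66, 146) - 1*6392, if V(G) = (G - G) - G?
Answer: -6395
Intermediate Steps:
V(G) = -G (V(G) = 0 - G = -G)
O(C, v) = -3 (O(C, v) = -6 - 1*(-3) = -6 + 3 = -3)
O(-66, 146) - 1*6392 = -3 - 1*6392 = -3 - 6392 = -6395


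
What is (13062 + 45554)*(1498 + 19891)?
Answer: 1253737624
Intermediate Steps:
(13062 + 45554)*(1498 + 19891) = 58616*21389 = 1253737624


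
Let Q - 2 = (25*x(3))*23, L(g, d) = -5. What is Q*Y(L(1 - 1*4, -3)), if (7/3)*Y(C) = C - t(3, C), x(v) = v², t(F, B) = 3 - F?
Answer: -77655/7 ≈ -11094.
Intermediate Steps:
Y(C) = 3*C/7 (Y(C) = 3*(C - (3 - 1*3))/7 = 3*(C - (3 - 3))/7 = 3*(C - 1*0)/7 = 3*(C + 0)/7 = 3*C/7)
Q = 5177 (Q = 2 + (25*3²)*23 = 2 + (25*9)*23 = 2 + 225*23 = 2 + 5175 = 5177)
Q*Y(L(1 - 1*4, -3)) = 5177*((3/7)*(-5)) = 5177*(-15/7) = -77655/7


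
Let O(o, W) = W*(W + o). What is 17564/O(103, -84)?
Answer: -4391/399 ≈ -11.005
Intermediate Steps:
17564/O(103, -84) = 17564/((-84*(-84 + 103))) = 17564/((-84*19)) = 17564/(-1596) = 17564*(-1/1596) = -4391/399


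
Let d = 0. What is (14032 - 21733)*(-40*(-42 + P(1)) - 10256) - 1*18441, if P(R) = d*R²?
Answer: 66025335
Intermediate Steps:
P(R) = 0 (P(R) = 0*R² = 0)
(14032 - 21733)*(-40*(-42 + P(1)) - 10256) - 1*18441 = (14032 - 21733)*(-40*(-42 + 0) - 10256) - 1*18441 = -7701*(-40*(-42) - 10256) - 18441 = -7701*(1680 - 10256) - 18441 = -7701*(-8576) - 18441 = 66043776 - 18441 = 66025335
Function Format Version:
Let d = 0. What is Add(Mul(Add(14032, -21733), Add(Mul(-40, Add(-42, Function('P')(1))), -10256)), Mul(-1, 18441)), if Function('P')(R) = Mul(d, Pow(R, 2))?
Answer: 66025335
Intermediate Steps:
Function('P')(R) = 0 (Function('P')(R) = Mul(0, Pow(R, 2)) = 0)
Add(Mul(Add(14032, -21733), Add(Mul(-40, Add(-42, Function('P')(1))), -10256)), Mul(-1, 18441)) = Add(Mul(Add(14032, -21733), Add(Mul(-40, Add(-42, 0)), -10256)), Mul(-1, 18441)) = Add(Mul(-7701, Add(Mul(-40, -42), -10256)), -18441) = Add(Mul(-7701, Add(1680, -10256)), -18441) = Add(Mul(-7701, -8576), -18441) = Add(66043776, -18441) = 66025335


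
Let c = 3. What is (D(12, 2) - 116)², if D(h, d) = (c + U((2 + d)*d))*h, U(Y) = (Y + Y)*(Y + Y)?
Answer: 8952064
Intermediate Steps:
U(Y) = 4*Y² (U(Y) = (2*Y)*(2*Y) = 4*Y²)
D(h, d) = h*(3 + 4*d²*(2 + d)²) (D(h, d) = (3 + 4*((2 + d)*d)²)*h = (3 + 4*(d*(2 + d))²)*h = (3 + 4*(d²*(2 + d)²))*h = (3 + 4*d²*(2 + d)²)*h = h*(3 + 4*d²*(2 + d)²))
(D(12, 2) - 116)² = (12*(3 + 4*2²*(2 + 2)²) - 116)² = (12*(3 + 4*4*4²) - 116)² = (12*(3 + 4*4*16) - 116)² = (12*(3 + 256) - 116)² = (12*259 - 116)² = (3108 - 116)² = 2992² = 8952064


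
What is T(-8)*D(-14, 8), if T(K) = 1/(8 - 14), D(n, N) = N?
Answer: -4/3 ≈ -1.3333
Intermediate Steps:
T(K) = -1/6 (T(K) = 1/(-6) = -1/6)
T(-8)*D(-14, 8) = -1/6*8 = -4/3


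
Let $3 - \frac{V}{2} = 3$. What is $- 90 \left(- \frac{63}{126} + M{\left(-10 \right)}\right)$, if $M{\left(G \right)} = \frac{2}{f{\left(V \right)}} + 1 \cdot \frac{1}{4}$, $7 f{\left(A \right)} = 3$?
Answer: $- \frac{795}{2} \approx -397.5$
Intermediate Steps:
$V = 0$ ($V = 6 - 6 = 0$)
$f{\left(A \right)} = \frac{3}{7}$ ($f{\left(A \right)} = \frac{1}{7} \cdot 3 = \frac{3}{7}$)
$M{\left(G \right)} = \frac{59}{12}$ ($M{\left(G \right)} = \frac{2}{\frac{3}{7}} + 1 \cdot \frac{1}{4} = 2 \cdot \frac{7}{3} + 1 \cdot \frac{1}{4} = \frac{14}{3} + \frac{1}{4} = \frac{59}{12}$)
$- 90 \left(- \frac{63}{126} + M{\left(-10 \right)}\right) = - 90 \left(- \frac{63}{126} + \frac{59}{12}\right) = - 90 \left(\left(-63\right) \frac{1}{126} + \frac{59}{12}\right) = - 90 \left(- \frac{1}{2} + \frac{59}{12}\right) = \left(-90\right) \frac{53}{12} = - \frac{795}{2}$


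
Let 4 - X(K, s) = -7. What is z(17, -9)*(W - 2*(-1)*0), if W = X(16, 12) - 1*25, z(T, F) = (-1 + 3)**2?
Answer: -56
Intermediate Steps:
X(K, s) = 11 (X(K, s) = 4 - 1*(-7) = 4 + 7 = 11)
z(T, F) = 4 (z(T, F) = 2**2 = 4)
W = -14 (W = 11 - 1*25 = 11 - 25 = -14)
z(17, -9)*(W - 2*(-1)*0) = 4*(-14 - 2*(-1)*0) = 4*(-14 + 2*0) = 4*(-14 + 0) = 4*(-14) = -56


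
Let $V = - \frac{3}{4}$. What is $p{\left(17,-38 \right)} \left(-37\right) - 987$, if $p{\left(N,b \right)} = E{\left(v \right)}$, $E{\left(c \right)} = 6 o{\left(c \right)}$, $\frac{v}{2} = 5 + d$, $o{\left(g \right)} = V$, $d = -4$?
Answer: $- \frac{1641}{2} \approx -820.5$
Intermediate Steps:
$V = - \frac{3}{4}$ ($V = \left(-3\right) \frac{1}{4} = - \frac{3}{4} \approx -0.75$)
$o{\left(g \right)} = - \frac{3}{4}$
$v = 2$ ($v = 2 \left(5 - 4\right) = 2 \cdot 1 = 2$)
$E{\left(c \right)} = - \frac{9}{2}$ ($E{\left(c \right)} = 6 \left(- \frac{3}{4}\right) = - \frac{9}{2}$)
$p{\left(N,b \right)} = - \frac{9}{2}$
$p{\left(17,-38 \right)} \left(-37\right) - 987 = \left(- \frac{9}{2}\right) \left(-37\right) - 987 = \frac{333}{2} - 987 = - \frac{1641}{2}$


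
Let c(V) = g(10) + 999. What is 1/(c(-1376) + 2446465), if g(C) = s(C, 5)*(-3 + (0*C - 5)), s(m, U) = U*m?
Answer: 1/2447064 ≈ 4.0865e-7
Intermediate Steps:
g(C) = -40*C (g(C) = (5*C)*(-3 + (0*C - 5)) = (5*C)*(-3 + (0 - 5)) = (5*C)*(-3 - 5) = (5*C)*(-8) = -40*C)
c(V) = 599 (c(V) = -40*10 + 999 = -400 + 999 = 599)
1/(c(-1376) + 2446465) = 1/(599 + 2446465) = 1/2447064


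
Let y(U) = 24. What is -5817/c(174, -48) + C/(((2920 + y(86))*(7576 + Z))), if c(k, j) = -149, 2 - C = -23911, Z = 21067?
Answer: 490522041501/12564423808 ≈ 39.041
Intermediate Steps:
C = 23913 (C = 2 - 1*(-23911) = 2 + 23911 = 23913)
-5817/c(174, -48) + C/(((2920 + y(86))*(7576 + Z))) = -5817/(-149) + 23913/(((2920 + 24)*(7576 + 21067))) = -5817*(-1/149) + 23913/((2944*28643)) = 5817/149 + 23913/84324992 = 490522041501/12564423808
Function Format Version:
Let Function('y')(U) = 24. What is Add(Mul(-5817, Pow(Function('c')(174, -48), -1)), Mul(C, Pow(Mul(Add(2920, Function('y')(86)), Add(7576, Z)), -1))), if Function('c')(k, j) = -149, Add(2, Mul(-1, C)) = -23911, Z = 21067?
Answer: Rational(490522041501, 12564423808) ≈ 39.041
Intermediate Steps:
C = 23913 (C = Add(2, Mul(-1, -23911)) = Add(2, 23911) = 23913)
Add(Mul(-5817, Pow(Function('c')(174, -48), -1)), Mul(C, Pow(Mul(Add(2920, Function('y')(86)), Add(7576, Z)), -1))) = Add(Mul(-5817, Pow(-149, -1)), Mul(23913, Pow(Mul(Add(2920, 24), Add(7576, 21067)), -1))) = Add(Mul(-5817, Rational(-1, 149)), Mul(23913, Pow(Mul(2944, 28643), -1))) = Add(Rational(5817, 149), Mul(23913, Pow(84324992, -1))) = Add(Rational(5817, 149), Mul(23913, Rational(1, 84324992))) = Add(Rational(5817, 149), Rational(23913, 84324992)) = Rational(490522041501, 12564423808)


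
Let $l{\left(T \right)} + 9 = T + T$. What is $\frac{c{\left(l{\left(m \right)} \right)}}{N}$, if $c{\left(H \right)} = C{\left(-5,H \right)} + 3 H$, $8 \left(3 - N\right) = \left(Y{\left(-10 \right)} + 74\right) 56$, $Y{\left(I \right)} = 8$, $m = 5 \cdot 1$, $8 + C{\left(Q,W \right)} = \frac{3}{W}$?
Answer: $\frac{2}{571} \approx 0.0035026$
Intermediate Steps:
$C{\left(Q,W \right)} = -8 + \frac{3}{W}$
$m = 5$
$l{\left(T \right)} = -9 + 2 T$ ($l{\left(T \right)} = -9 + \left(T + T\right) = -9 + 2 T$)
$N = -571$ ($N = 3 - \frac{\left(8 + 74\right) 56}{8} = 3 - \frac{82 \cdot 56}{8} = 3 - 574 = -571$)
$c{\left(H \right)} = -8 + 3 H + \frac{3}{H}$ ($c{\left(H \right)} = \left(-8 + \frac{3}{H}\right) + 3 H = -8 + 3 H + \frac{3}{H}$)
$\frac{c{\left(l{\left(m \right)} \right)}}{N} = \frac{-8 + 3 \left(-9 + 2 \cdot 5\right) + \frac{3}{-9 + 2 \cdot 5}}{-571} = \left(-8 + 3 \left(-9 + 10\right) + \frac{3}{-9 + 10}\right) \left(- \frac{1}{571}\right) = \left(-8 + 3 \cdot 1 + \frac{3}{1}\right) \left(- \frac{1}{571}\right) = \left(-8 + 3 + 3 \cdot 1\right) \left(- \frac{1}{571}\right) = \left(-8 + 3 + 3\right) \left(- \frac{1}{571}\right) = \left(-2\right) \left(- \frac{1}{571}\right) = \frac{2}{571}$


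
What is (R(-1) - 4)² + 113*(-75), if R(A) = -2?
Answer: -8439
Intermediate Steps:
(R(-1) - 4)² + 113*(-75) = (-2 - 4)² + 113*(-75) = (-6)² - 8475 = 36 - 8475 = -8439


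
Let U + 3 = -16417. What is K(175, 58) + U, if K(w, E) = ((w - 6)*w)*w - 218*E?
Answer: 5146561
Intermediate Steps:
K(w, E) = -218*E + w**2*(-6 + w) (K(w, E) = ((-6 + w)*w)*w - 218*E = (w*(-6 + w))*w - 218*E = w**2*(-6 + w) - 218*E = -218*E + w**2*(-6 + w))
U = -16420 (U = -3 - 16417 = -16420)
K(175, 58) + U = (175**3 - 218*58 - 6*175**2) - 16420 = (5359375 - 12644 - 6*30625) - 16420 = (5359375 - 12644 - 183750) - 16420 = 5162981 - 16420 = 5146561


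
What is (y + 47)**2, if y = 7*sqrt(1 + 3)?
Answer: 3721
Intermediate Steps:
y = 14 (y = 7*sqrt(4) = 7*2 = 14)
(y + 47)**2 = (14 + 47)**2 = 61**2 = 3721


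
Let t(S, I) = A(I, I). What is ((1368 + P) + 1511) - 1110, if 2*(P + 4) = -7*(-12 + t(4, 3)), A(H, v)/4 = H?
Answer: 1765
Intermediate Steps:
A(H, v) = 4*H
t(S, I) = 4*I
P = -4 (P = -4 + (-7*(-12 + 4*3))/2 = -4 + (-7*(-12 + 12))/2 = -4 + (-7*0)/2 = -4 + (1/2)*0 = -4 + 0 = -4)
((1368 + P) + 1511) - 1110 = ((1368 - 4) + 1511) - 1110 = (1364 + 1511) - 1110 = 2875 - 1110 = 1765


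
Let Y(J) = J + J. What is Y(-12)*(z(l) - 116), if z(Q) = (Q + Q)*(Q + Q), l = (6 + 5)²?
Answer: -1402752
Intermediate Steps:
Y(J) = 2*J
l = 121 (l = 11² = 121)
z(Q) = 4*Q² (z(Q) = (2*Q)*(2*Q) = 4*Q²)
Y(-12)*(z(l) - 116) = (2*(-12))*(4*121² - 116) = -24*(4*14641 - 116) = -24*(58564 - 116) = -24*58448 = -1402752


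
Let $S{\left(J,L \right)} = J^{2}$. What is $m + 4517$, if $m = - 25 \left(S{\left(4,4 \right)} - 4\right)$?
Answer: $4217$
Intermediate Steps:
$m = -300$ ($m = - 25 \left(4^{2} - 4\right) = - 25 \left(16 - 4\right) = \left(-25\right) 12 = -300$)
$m + 4517 = -300 + 4517 = 4217$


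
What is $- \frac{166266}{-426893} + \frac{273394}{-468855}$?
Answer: $- \frac{38755339412}{200150917515} \approx -0.19363$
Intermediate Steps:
$- \frac{166266}{-426893} + \frac{273394}{-468855} = \left(-166266\right) \left(- \frac{1}{426893}\right) + 273394 \left(- \frac{1}{468855}\right) = \frac{166266}{426893} - \frac{273394}{468855} = - \frac{38755339412}{200150917515}$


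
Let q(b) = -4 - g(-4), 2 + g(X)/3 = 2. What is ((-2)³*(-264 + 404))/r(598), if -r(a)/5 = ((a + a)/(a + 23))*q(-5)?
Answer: -378/13 ≈ -29.077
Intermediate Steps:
g(X) = 0 (g(X) = -6 + 3*2 = -6 + 6 = 0)
q(b) = -4 (q(b) = -4 - 1*0 = -4 + 0 = -4)
r(a) = 40*a/(23 + a) (r(a) = -5*(a + a)/(a + 23)*(-4) = -5*(2*a)/(23 + a)*(-4) = -5*2*a/(23 + a)*(-4) = -(-40)*a/(23 + a) = 40*a/(23 + a))
((-2)³*(-264 + 404))/r(598) = ((-2)³*(-264 + 404))/((40*598/(23 + 598))) = (-8*140)/((40*598/621)) = -1120/(40*598*(1/621)) = -1120/1040/27 = -1120*27/1040 = -378/13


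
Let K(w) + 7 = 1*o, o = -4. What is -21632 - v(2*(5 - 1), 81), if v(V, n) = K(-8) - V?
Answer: -21613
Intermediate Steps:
K(w) = -11 (K(w) = -7 + 1*(-4) = -7 - 4 = -11)
v(V, n) = -11 - V
-21632 - v(2*(5 - 1), 81) = -21632 - (-11 - 2*(5 - 1)) = -21632 - (-11 - 2*4) = -21632 - (-11 - 1*8) = -21632 - (-11 - 8) = -21632 - 1*(-19) = -21632 + 19 = -21613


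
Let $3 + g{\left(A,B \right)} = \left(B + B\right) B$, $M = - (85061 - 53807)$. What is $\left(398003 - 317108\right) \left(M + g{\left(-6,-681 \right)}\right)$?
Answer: $72503357175$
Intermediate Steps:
$M = -31254$ ($M = \left(-1\right) 31254 = -31254$)
$g{\left(A,B \right)} = -3 + 2 B^{2}$ ($g{\left(A,B \right)} = -3 + \left(B + B\right) B = -3 + 2 B B = -3 + 2 B^{2}$)
$\left(398003 - 317108\right) \left(M + g{\left(-6,-681 \right)}\right) = \left(398003 - 317108\right) \left(-31254 - \left(3 - 2 \left(-681\right)^{2}\right)\right) = 80895 \left(-31254 + \left(-3 + 2 \cdot 463761\right)\right) = 80895 \left(-31254 + \left(-3 + 927522\right)\right) = 80895 \left(-31254 + 927519\right) = 80895 \cdot 896265 = 72503357175$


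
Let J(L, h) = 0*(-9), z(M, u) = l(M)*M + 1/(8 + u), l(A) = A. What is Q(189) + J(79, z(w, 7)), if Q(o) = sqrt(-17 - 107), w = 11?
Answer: 2*I*sqrt(31) ≈ 11.136*I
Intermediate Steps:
z(M, u) = M**2 + 1/(8 + u) (z(M, u) = M*M + 1/(8 + u) = M**2 + 1/(8 + u))
Q(o) = 2*I*sqrt(31) (Q(o) = sqrt(-124) = 2*I*sqrt(31))
J(L, h) = 0
Q(189) + J(79, z(w, 7)) = 2*I*sqrt(31) + 0 = 2*I*sqrt(31)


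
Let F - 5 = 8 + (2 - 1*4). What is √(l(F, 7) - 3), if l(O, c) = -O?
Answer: I*√14 ≈ 3.7417*I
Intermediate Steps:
F = 11 (F = 5 + (8 + (2 - 1*4)) = 5 + (8 + (2 - 4)) = 5 + (8 - 2) = 5 + 6 = 11)
√(l(F, 7) - 3) = √(-1*11 - 3) = √(-11 - 3) = √(-14) = I*√14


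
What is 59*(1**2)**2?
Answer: 59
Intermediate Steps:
59*(1**2)**2 = 59*1**2 = 59*1 = 59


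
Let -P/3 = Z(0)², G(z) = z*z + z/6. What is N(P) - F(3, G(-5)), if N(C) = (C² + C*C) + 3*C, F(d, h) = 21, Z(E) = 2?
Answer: 231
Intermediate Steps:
G(z) = z² + z/6 (G(z) = z² + z*(⅙) = z² + z/6)
P = -12 (P = -3*2² = -3*4 = -12)
N(C) = 2*C² + 3*C (N(C) = (C² + C²) + 3*C = 2*C² + 3*C)
N(P) - F(3, G(-5)) = -12*(3 + 2*(-12)) - 1*21 = -12*(3 - 24) - 21 = -12*(-21) - 21 = 252 - 21 = 231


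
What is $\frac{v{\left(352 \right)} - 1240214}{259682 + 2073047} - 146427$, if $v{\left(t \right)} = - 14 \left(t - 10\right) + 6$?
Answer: $- \frac{341575754279}{2332729} \approx -1.4643 \cdot 10^{5}$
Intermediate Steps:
$v{\left(t \right)} = 146 - 14 t$ ($v{\left(t \right)} = - 14 \left(t - 10\right) + 6 = - 14 \left(-10 + t\right) + 6 = \left(140 - 14 t\right) + 6 = 146 - 14 t$)
$\frac{v{\left(352 \right)} - 1240214}{259682 + 2073047} - 146427 = \frac{\left(146 - 4928\right) - 1240214}{259682 + 2073047} - 146427 = \frac{\left(146 - 4928\right) - 1240214}{2332729} - 146427 = \left(-4782 - 1240214\right) \frac{1}{2332729} - 146427 = \left(-1244996\right) \frac{1}{2332729} - 146427 = - \frac{1244996}{2332729} - 146427 = - \frac{341575754279}{2332729}$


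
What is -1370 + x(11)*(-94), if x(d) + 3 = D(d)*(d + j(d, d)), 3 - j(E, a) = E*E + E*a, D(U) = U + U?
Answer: 470416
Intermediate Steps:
D(U) = 2*U
j(E, a) = 3 - E² - E*a (j(E, a) = 3 - (E*E + E*a) = 3 - (E² + E*a) = 3 + (-E² - E*a) = 3 - E² - E*a)
x(d) = -3 + 2*d*(3 + d - 2*d²) (x(d) = -3 + (2*d)*(d + (3 - d² - d*d)) = -3 + (2*d)*(d + (3 - d² - d²)) = -3 + (2*d)*(d + (3 - 2*d²)) = -3 + (2*d)*(3 + d - 2*d²) = -3 + 2*d*(3 + d - 2*d²))
-1370 + x(11)*(-94) = -1370 + (-3 - 4*11³ + 2*11² + 6*11)*(-94) = -1370 + (-3 - 4*1331 + 2*121 + 66)*(-94) = -1370 + (-3 - 5324 + 242 + 66)*(-94) = -1370 - 5019*(-94) = -1370 + 471786 = 470416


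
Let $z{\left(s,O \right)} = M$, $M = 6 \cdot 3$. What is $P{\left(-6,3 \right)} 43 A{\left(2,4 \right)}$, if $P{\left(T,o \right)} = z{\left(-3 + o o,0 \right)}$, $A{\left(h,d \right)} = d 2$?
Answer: $6192$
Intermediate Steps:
$A{\left(h,d \right)} = 2 d$
$M = 18$
$z{\left(s,O \right)} = 18$
$P{\left(T,o \right)} = 18$
$P{\left(-6,3 \right)} 43 A{\left(2,4 \right)} = 18 \cdot 43 \cdot 2 \cdot 4 = 774 \cdot 8 = 6192$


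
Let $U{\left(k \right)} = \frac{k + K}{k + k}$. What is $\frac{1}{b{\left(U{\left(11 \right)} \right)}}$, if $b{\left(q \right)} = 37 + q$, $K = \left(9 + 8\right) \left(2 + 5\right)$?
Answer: $\frac{11}{472} \approx 0.023305$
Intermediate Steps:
$K = 119$ ($K = 17 \cdot 7 = 119$)
$U{\left(k \right)} = \frac{119 + k}{2 k}$ ($U{\left(k \right)} = \frac{k + 119}{k + k} = \frac{119 + k}{2 k}$)
$\frac{1}{b{\left(U{\left(11 \right)} \right)}} = \frac{1}{37 + \frac{119 + 11}{2 \cdot 11}} = \frac{1}{37 + \frac{1}{2} \cdot \frac{1}{11} \cdot 130} = \frac{1}{37 + \frac{65}{11}} = \frac{1}{\frac{472}{11}} = \frac{11}{472}$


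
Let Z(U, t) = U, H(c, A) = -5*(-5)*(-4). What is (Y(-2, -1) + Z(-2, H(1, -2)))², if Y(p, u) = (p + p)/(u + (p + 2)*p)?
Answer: 4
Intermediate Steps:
Y(p, u) = 2*p/(u + p*(2 + p)) (Y(p, u) = (2*p)/(u + (2 + p)*p) = (2*p)/(u + p*(2 + p)) = 2*p/(u + p*(2 + p)))
H(c, A) = -100 (H(c, A) = 25*(-4) = -100)
(Y(-2, -1) + Z(-2, H(1, -2)))² = (2*(-2)/(-1 + (-2)² + 2*(-2)) - 2)² = (2*(-2)/(-1 + 4 - 4) - 2)² = (2*(-2)/(-1) - 2)² = (2*(-2)*(-1) - 2)² = (4 - 2)² = 2² = 4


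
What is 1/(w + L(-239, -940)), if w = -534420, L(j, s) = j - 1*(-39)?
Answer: -1/534620 ≈ -1.8705e-6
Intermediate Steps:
L(j, s) = 39 + j (L(j, s) = j + 39 = 39 + j)
1/(w + L(-239, -940)) = 1/(-534420 + (39 - 239)) = 1/(-534420 - 200) = 1/(-534620) = -1/534620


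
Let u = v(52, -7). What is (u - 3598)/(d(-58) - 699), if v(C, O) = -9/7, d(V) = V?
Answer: 25195/5299 ≈ 4.7547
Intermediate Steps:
v(C, O) = -9/7 (v(C, O) = -9*⅐ = -9/7)
u = -9/7 ≈ -1.2857
(u - 3598)/(d(-58) - 699) = (-9/7 - 3598)/(-58 - 699) = -25195/7/(-757) = -25195/7*(-1/757) = 25195/5299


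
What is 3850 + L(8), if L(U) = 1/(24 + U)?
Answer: 123201/32 ≈ 3850.0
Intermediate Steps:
3850 + L(8) = 3850 + 1/(24 + 8) = 3850 + 1/32 = 123201/32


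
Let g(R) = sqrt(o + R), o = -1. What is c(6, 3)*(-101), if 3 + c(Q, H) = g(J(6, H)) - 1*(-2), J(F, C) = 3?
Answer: 101 - 101*sqrt(2) ≈ -41.836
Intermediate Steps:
g(R) = sqrt(-1 + R)
c(Q, H) = -1 + sqrt(2) (c(Q, H) = -3 + (sqrt(-1 + 3) - 1*(-2)) = -3 + (sqrt(2) + 2) = -3 + (2 + sqrt(2)) = -1 + sqrt(2))
c(6, 3)*(-101) = (-1 + sqrt(2))*(-101) = 101 - 101*sqrt(2)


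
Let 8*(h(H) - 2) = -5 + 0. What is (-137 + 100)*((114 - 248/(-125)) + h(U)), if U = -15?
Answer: -4342283/1000 ≈ -4342.3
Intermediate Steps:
h(H) = 11/8 (h(H) = 2 + (-5 + 0)/8 = 2 + (⅛)*(-5) = 2 - 5/8 = 11/8)
(-137 + 100)*((114 - 248/(-125)) + h(U)) = (-137 + 100)*((114 - 248/(-125)) + 11/8) = -37*((114 - 248*(-1)/125) + 11/8) = -37*((114 - 1*(-248/125)) + 11/8) = -37*((114 + 248/125) + 11/8) = -37*(14498/125 + 11/8) = -37*117359/1000 = -4342283/1000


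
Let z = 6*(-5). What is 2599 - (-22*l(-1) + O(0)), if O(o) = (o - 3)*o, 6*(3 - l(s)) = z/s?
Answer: 2555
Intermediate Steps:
z = -30
l(s) = 3 + 5/s (l(s) = 3 - (-5)/s = 3 + 5/s)
O(o) = o*(-3 + o) (O(o) = (-3 + o)*o = o*(-3 + o))
2599 - (-22*l(-1) + O(0)) = 2599 - (-22*(3 + 5/(-1)) + 0*(-3 + 0)) = 2599 - (-22*(3 + 5*(-1)) + 0*(-3)) = 2599 - (-22*(3 - 5) + 0) = 2599 - (-22*(-2) + 0) = 2599 - (44 + 0) = 2599 - 1*44 = 2599 - 44 = 2555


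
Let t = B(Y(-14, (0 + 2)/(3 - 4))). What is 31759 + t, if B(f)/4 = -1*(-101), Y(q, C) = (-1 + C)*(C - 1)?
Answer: 32163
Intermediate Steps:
Y(q, C) = (-1 + C)² (Y(q, C) = (-1 + C)*(-1 + C) = (-1 + C)²)
B(f) = 404 (B(f) = 4*(-1*(-101)) = 4*101 = 404)
t = 404
31759 + t = 31759 + 404 = 32163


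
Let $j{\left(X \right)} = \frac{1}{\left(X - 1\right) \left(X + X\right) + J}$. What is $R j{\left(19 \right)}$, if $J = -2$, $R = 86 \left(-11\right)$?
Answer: $- \frac{43}{31} \approx -1.3871$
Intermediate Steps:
$R = -946$
$j{\left(X \right)} = \frac{1}{-2 + 2 X \left(-1 + X\right)}$ ($j{\left(X \right)} = \frac{1}{\left(X - 1\right) \left(X + X\right) - 2} = \frac{1}{\left(-1 + X\right) 2 X - 2} = \frac{1}{2 X \left(-1 + X\right) - 2} = \frac{1}{-2 + 2 X \left(-1 + X\right)}$)
$R j{\left(19 \right)} = - 946 \frac{1}{2 \left(-1 + 19^{2} - 19\right)} = - 946 \frac{1}{2 \left(-1 + 361 - 19\right)} = - 946 \frac{1}{2 \cdot 341} = - 946 \cdot \frac{1}{2} \cdot \frac{1}{341} = \left(-946\right) \frac{1}{682} = - \frac{43}{31}$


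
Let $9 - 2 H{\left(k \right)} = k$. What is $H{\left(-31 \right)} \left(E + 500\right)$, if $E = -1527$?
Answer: $-20540$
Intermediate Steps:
$H{\left(k \right)} = \frac{9}{2} - \frac{k}{2}$
$H{\left(-31 \right)} \left(E + 500\right) = \left(\frac{9}{2} - - \frac{31}{2}\right) \left(-1527 + 500\right) = \left(\frac{9}{2} + \frac{31}{2}\right) \left(-1027\right) = 20 \left(-1027\right) = -20540$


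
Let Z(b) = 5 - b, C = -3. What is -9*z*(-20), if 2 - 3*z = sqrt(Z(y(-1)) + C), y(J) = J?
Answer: 120 - 60*sqrt(3) ≈ 16.077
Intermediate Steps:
z = 2/3 - sqrt(3)/3 (z = 2/3 - sqrt((5 - 1*(-1)) - 3)/3 = 2/3 - sqrt((5 + 1) - 3)/3 = 2/3 - sqrt(6 - 3)/3 = 2/3 - sqrt(3)/3 ≈ 0.089316)
-9*z*(-20) = -9*(2/3 - sqrt(3)/3)*(-20) = (-6 + 3*sqrt(3))*(-20) = 120 - 60*sqrt(3)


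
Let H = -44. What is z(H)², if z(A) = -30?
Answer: 900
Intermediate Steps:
z(H)² = (-30)² = 900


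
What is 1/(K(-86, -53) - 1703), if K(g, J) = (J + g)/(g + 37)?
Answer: -49/83308 ≈ -0.00058818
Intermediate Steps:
K(g, J) = (J + g)/(37 + g)
1/(K(-86, -53) - 1703) = 1/((-53 - 86)/(37 - 86) - 1703) = 1/(-139/(-49) - 1703) = 1/(-1/49*(-139) - 1703) = 1/(139/49 - 1703) = 1/(-83308/49) = -49/83308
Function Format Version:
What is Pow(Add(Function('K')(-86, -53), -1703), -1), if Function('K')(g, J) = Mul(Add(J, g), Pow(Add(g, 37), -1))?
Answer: Rational(-49, 83308) ≈ -0.00058818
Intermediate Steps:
Function('K')(g, J) = Mul(Pow(Add(37, g), -1), Add(J, g)) (Function('K')(g, J) = Mul(Add(J, g), Pow(Add(37, g), -1)) = Mul(Pow(Add(37, g), -1), Add(J, g)))
Pow(Add(Function('K')(-86, -53), -1703), -1) = Pow(Add(Mul(Pow(Add(37, -86), -1), Add(-53, -86)), -1703), -1) = Pow(Add(Mul(Pow(-49, -1), -139), -1703), -1) = Pow(Add(Mul(Rational(-1, 49), -139), -1703), -1) = Pow(Add(Rational(139, 49), -1703), -1) = Pow(Rational(-83308, 49), -1) = Rational(-49, 83308)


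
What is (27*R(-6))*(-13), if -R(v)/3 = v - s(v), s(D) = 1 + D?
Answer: -1053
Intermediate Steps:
R(v) = 3 (R(v) = -3*(v - (1 + v)) = -3*(v + (-1 - v)) = -3*(-1) = 3)
(27*R(-6))*(-13) = (27*3)*(-13) = 81*(-13) = -1053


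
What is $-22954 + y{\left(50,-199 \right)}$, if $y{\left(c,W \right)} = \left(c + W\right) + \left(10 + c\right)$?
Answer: $-23043$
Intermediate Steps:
$y{\left(c,W \right)} = 10 + W + 2 c$ ($y{\left(c,W \right)} = \left(W + c\right) + \left(10 + c\right) = 10 + W + 2 c$)
$-22954 + y{\left(50,-199 \right)} = -22954 + \left(10 - 199 + 2 \cdot 50\right) = -22954 + \left(10 - 199 + 100\right) = -22954 - 89 = -23043$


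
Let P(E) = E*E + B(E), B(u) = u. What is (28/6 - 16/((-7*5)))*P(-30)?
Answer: 31204/7 ≈ 4457.7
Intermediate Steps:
P(E) = E + E² (P(E) = E*E + E = E² + E = E + E²)
(28/6 - 16/((-7*5)))*P(-30) = (28/6 - 16/((-7*5)))*(-30*(1 - 30)) = (28*(⅙) - 16/(-35))*(-30*(-29)) = (14/3 - 16*(-1/35))*870 = (14/3 + 16/35)*870 = (538/105)*870 = 31204/7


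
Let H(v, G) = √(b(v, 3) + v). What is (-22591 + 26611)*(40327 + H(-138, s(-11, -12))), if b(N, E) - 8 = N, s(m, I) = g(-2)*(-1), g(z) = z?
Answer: 162114540 + 8040*I*√67 ≈ 1.6211e+8 + 65810.0*I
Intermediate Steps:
s(m, I) = 2 (s(m, I) = -2*(-1) = 2)
b(N, E) = 8 + N
H(v, G) = √(8 + 2*v) (H(v, G) = √((8 + v) + v) = √(8 + 2*v))
(-22591 + 26611)*(40327 + H(-138, s(-11, -12))) = (-22591 + 26611)*(40327 + √(8 + 2*(-138))) = 4020*(40327 + √(8 - 276)) = 4020*(40327 + √(-268)) = 4020*(40327 + 2*I*√67) = 162114540 + 8040*I*√67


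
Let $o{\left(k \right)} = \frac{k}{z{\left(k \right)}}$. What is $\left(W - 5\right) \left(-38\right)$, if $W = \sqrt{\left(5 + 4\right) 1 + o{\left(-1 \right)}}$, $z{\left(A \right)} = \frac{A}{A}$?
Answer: $190 - 76 \sqrt{2} \approx 82.52$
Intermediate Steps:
$z{\left(A \right)} = 1$
$o{\left(k \right)} = k$ ($o{\left(k \right)} = \frac{k}{1} = k 1 = k$)
$W = 2 \sqrt{2}$ ($W = \sqrt{\left(5 + 4\right) 1 - 1} = \sqrt{9 \cdot 1 - 1} = \sqrt{9 - 1} = \sqrt{8} = 2 \sqrt{2} \approx 2.8284$)
$\left(W - 5\right) \left(-38\right) = \left(2 \sqrt{2} - 5\right) \left(-38\right) = \left(-5 + 2 \sqrt{2}\right) \left(-38\right) = 190 - 76 \sqrt{2}$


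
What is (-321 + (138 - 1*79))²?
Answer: 68644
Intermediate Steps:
(-321 + (138 - 1*79))² = (-321 + (138 - 79))² = (-321 + 59)² = (-262)² = 68644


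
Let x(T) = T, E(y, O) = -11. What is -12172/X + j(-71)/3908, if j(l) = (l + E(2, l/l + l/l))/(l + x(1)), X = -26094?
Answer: 832978007/1784568660 ≈ 0.46677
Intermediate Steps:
j(l) = (-11 + l)/(1 + l) (j(l) = (l - 11)/(l + 1) = (-11 + l)/(1 + l))
-12172/X + j(-71)/3908 = -12172/(-26094) + ((-11 - 71)/(1 - 71))/3908 = -12172*(-1/26094) + (-82/(-70))*(1/3908) = 6086/13047 - 1/70*(-82)*(1/3908) = 6086/13047 + (41/35)*(1/3908) = 6086/13047 + 41/136780 = 832978007/1784568660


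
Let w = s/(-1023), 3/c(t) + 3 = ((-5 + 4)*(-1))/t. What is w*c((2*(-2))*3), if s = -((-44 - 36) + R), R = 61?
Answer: 228/12617 ≈ 0.018071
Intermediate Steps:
s = 19 (s = -((-44 - 36) + 61) = -(-80 + 61) = -1*(-19) = 19)
c(t) = 3/(-3 + 1/t) (c(t) = 3/(-3 + ((-5 + 4)*(-1))/t) = 3/(-3 + (-1*(-1))/t) = 3/(-3 + 1/t))
w = -19/1023 (w = 19/(-1023) = 19*(-1/1023) = -19/1023 ≈ -0.018573)
w*c((2*(-2))*3) = -(-19)*(2*(-2))*3/(341*(-1 + 3*((2*(-2))*3))) = -(-19)*(-4*3)/(341*(-1 + 3*(-4*3))) = -(-19)*(-12)/(341*(-1 + 3*(-12))) = -(-19)*(-12)/(341*(-1 - 36)) = -(-19)*(-12)/(341*(-37)) = -(-19)*(-12)*(-1)/(341*37) = -19/1023*(-36/37) = 228/12617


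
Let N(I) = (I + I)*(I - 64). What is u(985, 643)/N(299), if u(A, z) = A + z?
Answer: 814/70265 ≈ 0.011585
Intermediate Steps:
N(I) = 2*I*(-64 + I) (N(I) = (2*I)*(-64 + I) = 2*I*(-64 + I))
u(985, 643)/N(299) = (985 + 643)/((2*299*(-64 + 299))) = 1628/((2*299*235)) = 1628/140530 = 1628*(1/140530) = 814/70265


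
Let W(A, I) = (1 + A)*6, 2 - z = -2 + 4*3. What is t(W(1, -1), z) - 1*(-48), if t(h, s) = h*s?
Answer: -48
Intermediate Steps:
z = -8 (z = 2 - (-2 + 4*3) = 2 - (-2 + 12) = 2 - 1*10 = 2 - 10 = -8)
W(A, I) = 6 + 6*A
t(W(1, -1), z) - 1*(-48) = (6 + 6*1)*(-8) - 1*(-48) = (6 + 6)*(-8) + 48 = 12*(-8) + 48 = -96 + 48 = -48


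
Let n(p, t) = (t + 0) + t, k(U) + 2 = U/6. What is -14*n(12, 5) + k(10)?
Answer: -421/3 ≈ -140.33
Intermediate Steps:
k(U) = -2 + U/6
n(p, t) = 2*t (n(p, t) = t + t = 2*t)
-14*n(12, 5) + k(10) = -28*5 + (-2 + (⅙)*10) = -14*10 + (-2 + 5/3) = -140 - ⅓ = -421/3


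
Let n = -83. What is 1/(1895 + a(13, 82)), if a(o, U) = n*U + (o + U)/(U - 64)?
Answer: -18/88303 ≈ -0.00020384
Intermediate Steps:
a(o, U) = -83*U + (U + o)/(-64 + U) (a(o, U) = -83*U + (o + U)/(U - 64) = -83*U + (U + o)/(-64 + U))
1/(1895 + a(13, 82)) = 1/(1895 + (13 - 83*82² + 5313*82)/(-64 + 82)) = 1/(1895 + (13 - 83*6724 + 435666)/18) = 1/(1895 + (13 - 558092 + 435666)/18) = 1/(1895 + (1/18)*(-122413)) = 1/(1895 - 122413/18) = 1/(-88303/18) = -18/88303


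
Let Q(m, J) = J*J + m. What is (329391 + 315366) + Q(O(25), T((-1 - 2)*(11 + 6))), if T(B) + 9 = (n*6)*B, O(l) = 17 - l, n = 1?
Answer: 743974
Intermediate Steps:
T(B) = -9 + 6*B (T(B) = -9 + (1*6)*B = -9 + 6*B)
Q(m, J) = m + J**2 (Q(m, J) = J**2 + m = m + J**2)
(329391 + 315366) + Q(O(25), T((-1 - 2)*(11 + 6))) = (329391 + 315366) + ((17 - 1*25) + (-9 + 6*((-1 - 2)*(11 + 6)))**2) = 644757 + ((17 - 25) + (-9 + 6*(-3*17))**2) = 644757 + (-8 + (-9 + 6*(-51))**2) = 644757 + (-8 + (-9 - 306)**2) = 644757 + (-8 + (-315)**2) = 644757 + (-8 + 99225) = 644757 + 99217 = 743974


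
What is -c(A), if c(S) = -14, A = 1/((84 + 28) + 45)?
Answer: 14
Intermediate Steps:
A = 1/157 (A = 1/(112 + 45) = 1/157 ≈ 0.0063694)
-c(A) = -1*(-14) = 14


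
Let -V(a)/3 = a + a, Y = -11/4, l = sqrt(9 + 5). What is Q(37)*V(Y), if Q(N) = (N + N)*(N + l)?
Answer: 45177 + 1221*sqrt(14) ≈ 49746.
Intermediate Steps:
l = sqrt(14) ≈ 3.7417
Y = -11/4 (Y = -11*1/4 = -11/4 ≈ -2.7500)
Q(N) = 2*N*(N + sqrt(14)) (Q(N) = (N + N)*(N + sqrt(14)) = (2*N)*(N + sqrt(14)) = 2*N*(N + sqrt(14)))
V(a) = -6*a (V(a) = -3*(a + a) = -6*a)
Q(37)*V(Y) = (2*37*(37 + sqrt(14)))*(-6*(-11/4)) = (2738 + 74*sqrt(14))*(33/2) = 45177 + 1221*sqrt(14)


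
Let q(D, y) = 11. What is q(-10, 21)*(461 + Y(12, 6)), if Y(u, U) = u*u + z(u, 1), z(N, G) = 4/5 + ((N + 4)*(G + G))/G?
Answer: 35079/5 ≈ 7015.8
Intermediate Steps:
z(N, G) = 44/5 + 2*N (z(N, G) = 4*(⅕) + ((4 + N)*(2*G))/G = ⅘ + (2*G*(4 + N))/G = ⅘ + (8 + 2*N) = 44/5 + 2*N)
Y(u, U) = 44/5 + u² + 2*u (Y(u, U) = u*u + (44/5 + 2*u) = u² + (44/5 + 2*u) = 44/5 + u² + 2*u)
q(-10, 21)*(461 + Y(12, 6)) = 11*(461 + (44/5 + 12² + 2*12)) = 11*(461 + (44/5 + 144 + 24)) = 11*(461 + 884/5) = 11*(3189/5) = 35079/5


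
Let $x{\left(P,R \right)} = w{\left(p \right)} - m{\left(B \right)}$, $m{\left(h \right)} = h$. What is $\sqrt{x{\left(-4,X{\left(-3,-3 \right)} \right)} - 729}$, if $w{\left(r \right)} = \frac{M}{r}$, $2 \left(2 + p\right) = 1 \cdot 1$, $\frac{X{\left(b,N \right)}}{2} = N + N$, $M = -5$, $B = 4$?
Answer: $\frac{i \sqrt{6567}}{3} \approx 27.012 i$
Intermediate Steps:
$X{\left(b,N \right)} = 4 N$ ($X{\left(b,N \right)} = 2 \left(N + N\right) = 2 \cdot 2 N = 4 N$)
$p = - \frac{3}{2}$ ($p = -2 + \frac{1 \cdot 1}{2} = -2 + \frac{1}{2} \cdot 1 = -2 + \frac{1}{2} = - \frac{3}{2} \approx -1.5$)
$w{\left(r \right)} = - \frac{5}{r}$
$x{\left(P,R \right)} = - \frac{2}{3}$ ($x{\left(P,R \right)} = - \frac{5}{- \frac{3}{2}} - 4 = \left(-5\right) \left(- \frac{2}{3}\right) - 4 = \frac{10}{3} - 4 = - \frac{2}{3}$)
$\sqrt{x{\left(-4,X{\left(-3,-3 \right)} \right)} - 729} = \sqrt{- \frac{2}{3} - 729} = \sqrt{- \frac{2189}{3}} = \frac{i \sqrt{6567}}{3}$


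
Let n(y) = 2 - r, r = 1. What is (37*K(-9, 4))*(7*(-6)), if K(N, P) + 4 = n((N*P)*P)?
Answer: 4662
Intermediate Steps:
n(y) = 1 (n(y) = 2 - 1*1 = 2 - 1 = 1)
K(N, P) = -3 (K(N, P) = -4 + 1 = -3)
(37*K(-9, 4))*(7*(-6)) = (37*(-3))*(7*(-6)) = -111*(-42) = 4662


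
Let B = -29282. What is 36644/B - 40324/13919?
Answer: -845407602/203788079 ≈ -4.1485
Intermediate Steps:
36644/B - 40324/13919 = 36644/(-29282) - 40324/13919 = 36644*(-1/29282) - 40324*1/13919 = -18322/14641 - 40324/13919 = -845407602/203788079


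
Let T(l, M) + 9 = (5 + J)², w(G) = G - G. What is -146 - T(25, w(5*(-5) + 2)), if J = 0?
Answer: -162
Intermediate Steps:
w(G) = 0
T(l, M) = 16 (T(l, M) = -9 + (5 + 0)² = -9 + 5² = -9 + 25 = 16)
-146 - T(25, w(5*(-5) + 2)) = -146 - 1*16 = -146 - 16 = -162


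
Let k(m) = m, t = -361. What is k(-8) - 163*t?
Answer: 58835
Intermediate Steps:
k(-8) - 163*t = -8 - 163*(-361) = -8 + 58843 = 58835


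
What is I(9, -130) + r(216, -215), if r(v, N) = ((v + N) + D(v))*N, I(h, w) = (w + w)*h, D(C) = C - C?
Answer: -2555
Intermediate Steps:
D(C) = 0
I(h, w) = 2*h*w (I(h, w) = (2*w)*h = 2*h*w)
r(v, N) = N*(N + v) (r(v, N) = ((v + N) + 0)*N = ((N + v) + 0)*N = (N + v)*N = N*(N + v))
I(9, -130) + r(216, -215) = 2*9*(-130) - 215*(-215 + 216) = -2340 - 215*1 = -2340 - 215 = -2555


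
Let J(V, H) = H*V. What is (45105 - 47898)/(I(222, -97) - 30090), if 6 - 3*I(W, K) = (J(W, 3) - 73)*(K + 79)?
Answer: 399/3790 ≈ 0.10528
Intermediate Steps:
I(W, K) = 2 - (-73 + 3*W)*(79 + K)/3 (I(W, K) = 2 - (3*W - 73)*(K + 79)/3 = 2 - (-73 + 3*W)*(79 + K)/3)
(45105 - 47898)/(I(222, -97) - 30090) = (45105 - 47898)/((5773/3 - 79*222 + (73/3)*(-97) - 1*(-97)*222) - 30090) = -2793/((5773/3 - 17538 - 7081/3 + 21534) - 30090) = -2793/(3560 - 30090) = -2793/(-26530) = -2793*(-1/26530) = 399/3790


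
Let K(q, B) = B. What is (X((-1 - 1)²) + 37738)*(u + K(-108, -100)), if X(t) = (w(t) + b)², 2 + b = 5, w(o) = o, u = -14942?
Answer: -568392054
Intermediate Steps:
b = 3 (b = -2 + 5 = 3)
X(t) = (3 + t)² (X(t) = (t + 3)² = (3 + t)²)
(X((-1 - 1)²) + 37738)*(u + K(-108, -100)) = ((3 + (-1 - 1)²)² + 37738)*(-14942 - 100) = ((3 + (-2)²)² + 37738)*(-15042) = ((3 + 4)² + 37738)*(-15042) = (7² + 37738)*(-15042) = (49 + 37738)*(-15042) = 37787*(-15042) = -568392054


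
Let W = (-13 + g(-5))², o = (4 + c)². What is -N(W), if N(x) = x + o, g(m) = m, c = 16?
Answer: -724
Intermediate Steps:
o = 400 (o = (4 + 16)² = 20² = 400)
W = 324 (W = (-13 - 5)² = (-18)² = 324)
N(x) = 400 + x (N(x) = x + 400 = 400 + x)
-N(W) = -(400 + 324) = -1*724 = -724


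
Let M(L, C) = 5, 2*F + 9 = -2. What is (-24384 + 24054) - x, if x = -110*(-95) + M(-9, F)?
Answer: -10785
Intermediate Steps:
F = -11/2 (F = -9/2 + (½)*(-2) = -9/2 - 1 = -11/2 ≈ -5.5000)
x = 10455 (x = -110*(-95) + 5 = 10450 + 5 = 10455)
(-24384 + 24054) - x = (-24384 + 24054) - 1*10455 = -330 - 10455 = -10785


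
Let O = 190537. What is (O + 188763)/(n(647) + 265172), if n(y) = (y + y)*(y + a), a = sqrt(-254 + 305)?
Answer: 52267065875/151897289483 - 61351775*sqrt(51)/151897289483 ≈ 0.34121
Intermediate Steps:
a = sqrt(51) ≈ 7.1414
n(y) = 2*y*(y + sqrt(51)) (n(y) = (y + y)*(y + sqrt(51)) = (2*y)*(y + sqrt(51)) = 2*y*(y + sqrt(51)))
(O + 188763)/(n(647) + 265172) = (190537 + 188763)/(2*647*(647 + sqrt(51)) + 265172) = 379300/((837218 + 1294*sqrt(51)) + 265172) = 379300/(1102390 + 1294*sqrt(51))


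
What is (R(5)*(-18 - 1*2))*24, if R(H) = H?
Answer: -2400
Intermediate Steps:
(R(5)*(-18 - 1*2))*24 = (5*(-18 - 1*2))*24 = (5*(-18 - 2))*24 = (5*(-20))*24 = -100*24 = -2400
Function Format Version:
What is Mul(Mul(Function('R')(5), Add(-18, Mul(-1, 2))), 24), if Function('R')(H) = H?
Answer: -2400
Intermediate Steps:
Mul(Mul(Function('R')(5), Add(-18, Mul(-1, 2))), 24) = Mul(Mul(5, Add(-18, Mul(-1, 2))), 24) = Mul(Mul(5, Add(-18, -2)), 24) = Mul(Mul(5, -20), 24) = Mul(-100, 24) = -2400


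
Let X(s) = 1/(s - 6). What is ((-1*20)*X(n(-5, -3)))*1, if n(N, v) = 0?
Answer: 10/3 ≈ 3.3333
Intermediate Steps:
X(s) = 1/(-6 + s)
((-1*20)*X(n(-5, -3)))*1 = ((-1*20)/(-6 + 0))*1 = -20/(-6)*1 = -20*(-1/6)*1 = (10/3)*1 = 10/3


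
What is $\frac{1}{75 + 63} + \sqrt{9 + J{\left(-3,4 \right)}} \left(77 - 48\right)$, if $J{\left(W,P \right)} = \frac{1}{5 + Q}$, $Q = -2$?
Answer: $\frac{1}{138} + \frac{58 \sqrt{21}}{3} \approx 88.604$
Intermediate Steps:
$J{\left(W,P \right)} = \frac{1}{3}$ ($J{\left(W,P \right)} = \frac{1}{5 - 2} = \frac{1}{3}$)
$\frac{1}{75 + 63} + \sqrt{9 + J{\left(-3,4 \right)}} \left(77 - 48\right) = \frac{1}{75 + 63} + \sqrt{9 + \frac{1}{3}} \left(77 - 48\right) = \frac{1}{138} + \sqrt{\frac{28}{3}} \cdot 29 = \frac{1}{138} + \frac{2 \sqrt{21}}{3} \cdot 29 = \frac{1}{138} + \frac{58 \sqrt{21}}{3}$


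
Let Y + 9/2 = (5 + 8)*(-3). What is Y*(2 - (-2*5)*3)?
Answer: -1392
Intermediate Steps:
Y = -87/2 (Y = -9/2 + (5 + 8)*(-3) = -9/2 + 13*(-3) = -9/2 - 39 = -87/2 ≈ -43.500)
Y*(2 - (-2*5)*3) = -87*(2 - (-2*5)*3)/2 = -87*(2 - (-10)*3)/2 = -87*(2 - 1*(-30))/2 = -87*(2 + 30)/2 = -87/2*32 = -1392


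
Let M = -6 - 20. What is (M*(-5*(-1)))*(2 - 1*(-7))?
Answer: -1170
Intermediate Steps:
M = -26
(M*(-5*(-1)))*(2 - 1*(-7)) = (-(-130)*(-1))*(2 - 1*(-7)) = (-26*5)*(2 + 7) = -130*9 = -1170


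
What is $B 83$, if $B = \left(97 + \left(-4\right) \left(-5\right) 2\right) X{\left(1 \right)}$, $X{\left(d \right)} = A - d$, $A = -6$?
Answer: $-79597$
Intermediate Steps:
$X{\left(d \right)} = -6 - d$
$B = -959$ ($B = \left(97 + \left(-4\right) \left(-5\right) 2\right) \left(-6 - 1\right) = \left(97 + 20 \cdot 2\right) \left(-6 - 1\right) = \left(97 + 40\right) \left(-7\right) = 137 \left(-7\right) = -959$)
$B 83 = \left(-959\right) 83 = -79597$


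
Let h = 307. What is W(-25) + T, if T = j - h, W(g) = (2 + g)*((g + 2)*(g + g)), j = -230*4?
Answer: -27677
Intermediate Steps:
j = -920
W(g) = 2*g*(2 + g)² (W(g) = (2 + g)*((2 + g)*(2*g)) = (2 + g)*(2*g*(2 + g)) = 2*g*(2 + g)²)
T = -1227 (T = -920 - 1*307 = -920 - 307 = -1227)
W(-25) + T = 2*(-25)*(2 - 25)² - 1227 = 2*(-25)*(-23)² - 1227 = 2*(-25)*529 - 1227 = -26450 - 1227 = -27677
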